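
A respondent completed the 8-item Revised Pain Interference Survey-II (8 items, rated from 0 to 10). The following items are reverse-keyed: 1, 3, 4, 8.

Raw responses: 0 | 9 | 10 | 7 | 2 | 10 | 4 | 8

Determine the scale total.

Raw sum = 50. Reverse-keyed items: 1, 3, 4, 8; their raw sum = 25.
Each reversal replaces raw with 10 − raw, changing the total by 10 − 2·raw per item.
Total = 50 + 4·10 − 2·25 = 50 + 40 − 50 = 40

40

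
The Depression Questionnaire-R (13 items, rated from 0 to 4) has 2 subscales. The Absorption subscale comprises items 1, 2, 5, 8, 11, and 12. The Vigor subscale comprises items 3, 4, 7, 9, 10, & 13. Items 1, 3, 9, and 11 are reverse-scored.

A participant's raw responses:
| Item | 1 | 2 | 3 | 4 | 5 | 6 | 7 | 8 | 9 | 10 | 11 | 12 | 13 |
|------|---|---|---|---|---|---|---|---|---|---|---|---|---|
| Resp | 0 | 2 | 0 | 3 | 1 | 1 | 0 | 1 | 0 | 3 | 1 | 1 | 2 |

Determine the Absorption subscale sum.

Absorption items: 1, 2, 5, 8, 11, 12.
Of these, items 1 & 11 are reverse-scored; reverse-coded value = 4 − response.
  item 1: 4 − 0 = 4
  item 2: 2
  item 5: 1
  item 8: 1
  item 11: 4 − 1 = 3
  item 12: 1
Sum = 4 + 2 + 1 + 1 + 3 + 1 = 12

12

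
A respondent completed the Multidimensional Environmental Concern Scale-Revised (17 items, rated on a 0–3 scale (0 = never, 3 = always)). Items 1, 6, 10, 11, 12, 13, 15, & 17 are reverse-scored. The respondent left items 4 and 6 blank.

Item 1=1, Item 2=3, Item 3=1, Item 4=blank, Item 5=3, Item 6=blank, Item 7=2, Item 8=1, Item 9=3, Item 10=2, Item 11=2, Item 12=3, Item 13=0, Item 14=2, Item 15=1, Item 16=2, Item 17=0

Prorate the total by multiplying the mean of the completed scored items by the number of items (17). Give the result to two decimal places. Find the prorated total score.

32.87

Reverse-coded (reverse-coded value = 3 − response):
  item 1: 3 − 1 = 2
  item 10: 3 − 2 = 1
  item 11: 3 − 2 = 1
  item 12: 3 − 3 = 0
  item 13: 3 − 0 = 3
  item 15: 3 − 1 = 2
  item 17: 3 − 0 = 3
Completed scored items (15 of 17): 2, 3, 1, 3, 2, 1, 3, 1, 1, 0, 3, 2, 2, 2, 3; sum = 29.
Person mean = 29 / 15 ≈ 1.9333
Prorated total = (29 / 15) × 17 = 32.87 (to 2 dp)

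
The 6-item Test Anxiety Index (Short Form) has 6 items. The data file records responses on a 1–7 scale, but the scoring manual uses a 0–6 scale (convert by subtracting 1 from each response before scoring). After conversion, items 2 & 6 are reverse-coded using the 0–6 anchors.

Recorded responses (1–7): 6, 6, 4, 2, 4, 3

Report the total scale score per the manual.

Convert to 0–6: 5, 5, 3, 1, 3, 2
Reverse-coded (reverse-coded value = 6 − response):
  item 2: 6 − 5 = 1
  item 6: 6 − 2 = 4
Scored: 5, 1, 3, 1, 3, 4
Total = 17

17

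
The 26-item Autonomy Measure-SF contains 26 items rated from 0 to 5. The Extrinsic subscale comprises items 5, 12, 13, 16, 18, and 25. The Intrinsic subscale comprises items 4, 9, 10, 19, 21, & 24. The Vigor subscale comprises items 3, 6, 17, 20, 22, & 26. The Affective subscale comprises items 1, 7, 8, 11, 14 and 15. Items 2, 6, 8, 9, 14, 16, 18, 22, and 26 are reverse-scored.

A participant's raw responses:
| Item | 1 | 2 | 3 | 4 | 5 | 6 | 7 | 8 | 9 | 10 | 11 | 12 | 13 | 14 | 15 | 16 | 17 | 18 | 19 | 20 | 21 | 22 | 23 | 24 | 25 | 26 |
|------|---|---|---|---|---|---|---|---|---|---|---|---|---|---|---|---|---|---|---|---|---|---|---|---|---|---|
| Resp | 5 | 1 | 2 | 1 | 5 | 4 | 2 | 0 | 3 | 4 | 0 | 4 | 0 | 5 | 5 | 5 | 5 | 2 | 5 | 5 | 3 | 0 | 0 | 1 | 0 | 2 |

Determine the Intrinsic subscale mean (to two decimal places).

Intrinsic items: 4, 9, 10, 19, 21, 24.
Of these, item 9 is reverse-scored; reversed = (0+5) − raw = 5 − raw.
  item 4: 1
  item 9: 5 − 3 = 2
  item 10: 4
  item 19: 5
  item 21: 3
  item 24: 1
Sum = 1 + 2 + 4 + 5 + 3 + 1 = 16
Mean = 16 / 6 = 2.67

2.67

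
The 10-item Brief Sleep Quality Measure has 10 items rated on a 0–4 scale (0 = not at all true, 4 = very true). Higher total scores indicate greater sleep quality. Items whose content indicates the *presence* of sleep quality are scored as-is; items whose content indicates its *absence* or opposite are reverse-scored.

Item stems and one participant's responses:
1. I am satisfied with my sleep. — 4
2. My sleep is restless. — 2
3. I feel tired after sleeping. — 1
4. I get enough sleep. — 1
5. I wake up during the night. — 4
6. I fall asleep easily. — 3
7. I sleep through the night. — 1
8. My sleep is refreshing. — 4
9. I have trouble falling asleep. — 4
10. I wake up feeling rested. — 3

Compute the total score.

21

Items 2, 3, 5, 9 describe the absence/opposite of sleep quality → reverse-score.
reverse-coded value = 4 − response.
  item 1: 4
  item 2: 4 − 2 = 2
  item 3: 4 − 1 = 3
  item 4: 1
  item 5: 4 − 4 = 0
  item 6: 3
  item 7: 1
  item 8: 4
  item 9: 4 − 4 = 0
  item 10: 3
Total = 4 + 2 + 3 + 1 + 0 + 3 + 1 + 4 + 0 + 3 = 21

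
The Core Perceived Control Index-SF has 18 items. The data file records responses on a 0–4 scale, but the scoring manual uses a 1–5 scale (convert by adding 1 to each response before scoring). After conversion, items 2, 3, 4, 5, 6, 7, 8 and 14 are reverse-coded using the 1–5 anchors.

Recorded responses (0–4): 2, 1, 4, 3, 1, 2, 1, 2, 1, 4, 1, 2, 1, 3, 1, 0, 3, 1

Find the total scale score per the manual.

49

Convert to 1–5: 3, 2, 5, 4, 2, 3, 2, 3, 2, 5, 2, 3, 2, 4, 2, 1, 4, 2
Reverse-coded (reverse-coded value = 6 − response):
  item 2: 6 − 2 = 4
  item 3: 6 − 5 = 1
  item 4: 6 − 4 = 2
  item 5: 6 − 2 = 4
  item 6: 6 − 3 = 3
  item 7: 6 − 2 = 4
  item 8: 6 − 3 = 3
  item 14: 6 − 4 = 2
Scored: 3, 4, 1, 2, 4, 3, 4, 3, 2, 5, 2, 3, 2, 2, 2, 1, 4, 2
Total = 49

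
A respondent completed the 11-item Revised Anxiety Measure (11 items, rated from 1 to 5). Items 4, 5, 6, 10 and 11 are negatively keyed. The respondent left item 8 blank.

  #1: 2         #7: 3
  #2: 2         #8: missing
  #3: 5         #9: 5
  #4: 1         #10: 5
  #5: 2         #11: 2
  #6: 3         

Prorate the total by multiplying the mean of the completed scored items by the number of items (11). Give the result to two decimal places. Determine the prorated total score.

Reverse-coded (reversed = (1+5) − raw = 6 − raw):
  item 4: 6 − 1 = 5
  item 5: 6 − 2 = 4
  item 6: 6 − 3 = 3
  item 10: 6 − 5 = 1
  item 11: 6 − 2 = 4
Completed scored items (10 of 11): 2, 2, 5, 5, 4, 3, 3, 5, 1, 4; sum = 34.
Person mean = 34 / 10 ≈ 3.4000
Prorated total = (34 / 10) × 11 = 37.40 (to 2 dp)

37.40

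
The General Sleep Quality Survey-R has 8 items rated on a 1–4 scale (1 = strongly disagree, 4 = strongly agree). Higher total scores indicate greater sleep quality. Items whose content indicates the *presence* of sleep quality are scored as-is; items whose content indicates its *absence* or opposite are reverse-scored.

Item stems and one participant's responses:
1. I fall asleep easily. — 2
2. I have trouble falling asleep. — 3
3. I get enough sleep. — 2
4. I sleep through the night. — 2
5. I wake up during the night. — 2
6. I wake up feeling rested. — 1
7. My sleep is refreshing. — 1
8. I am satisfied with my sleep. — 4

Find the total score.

17

Items 2, 5 describe the absence/opposite of sleep quality → reverse-score.
reversed = (1+4) − raw = 5 − raw.
  item 1: 2
  item 2: 5 − 3 = 2
  item 3: 2
  item 4: 2
  item 5: 5 − 2 = 3
  item 6: 1
  item 7: 1
  item 8: 4
Total = 2 + 2 + 2 + 2 + 3 + 1 + 1 + 4 = 17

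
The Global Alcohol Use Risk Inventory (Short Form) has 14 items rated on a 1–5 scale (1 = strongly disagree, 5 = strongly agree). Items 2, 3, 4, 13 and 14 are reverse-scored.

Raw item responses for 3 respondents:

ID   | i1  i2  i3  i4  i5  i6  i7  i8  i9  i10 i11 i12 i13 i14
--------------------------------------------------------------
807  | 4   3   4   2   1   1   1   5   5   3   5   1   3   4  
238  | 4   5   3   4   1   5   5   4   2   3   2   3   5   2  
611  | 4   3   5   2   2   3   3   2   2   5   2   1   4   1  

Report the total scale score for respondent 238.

Respondent 238 raw: 4, 5, 3, 4, 1, 5, 5, 4, 2, 3, 2, 3, 5, 2.
Reverse-coded (reverse-coded value = 6 − response):
  item 1: 4
  item 2: 6 − 5 = 1
  item 3: 6 − 3 = 3
  item 4: 6 − 4 = 2
  item 5: 1
  item 6: 5
  item 7: 5
  item 8: 4
  item 9: 2
  item 10: 3
  item 11: 2
  item 12: 3
  item 13: 6 − 5 = 1
  item 14: 6 − 2 = 4
Sum = 4 + 1 + 3 + 2 + 1 + 5 + 5 + 4 + 2 + 3 + 2 + 3 + 1 + 4 = 40

40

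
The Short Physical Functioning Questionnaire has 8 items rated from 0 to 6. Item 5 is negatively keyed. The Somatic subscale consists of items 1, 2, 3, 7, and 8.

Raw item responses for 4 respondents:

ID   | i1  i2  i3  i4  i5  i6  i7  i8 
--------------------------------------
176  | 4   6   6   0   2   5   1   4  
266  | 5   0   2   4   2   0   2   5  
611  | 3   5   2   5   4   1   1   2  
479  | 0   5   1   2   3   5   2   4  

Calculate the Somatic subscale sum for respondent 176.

Respondent 176 raw: 4, 6, 6, 0, 2, 5, 1, 4.
Somatic items: 1, 2, 3, 7, 8.
Reverse-coded (reversed = (0+6) − raw = 6 − raw):
  item 1: 4
  item 2: 6
  item 3: 6
  item 7: 1
  item 8: 4
Sum = 4 + 6 + 6 + 1 + 4 = 21

21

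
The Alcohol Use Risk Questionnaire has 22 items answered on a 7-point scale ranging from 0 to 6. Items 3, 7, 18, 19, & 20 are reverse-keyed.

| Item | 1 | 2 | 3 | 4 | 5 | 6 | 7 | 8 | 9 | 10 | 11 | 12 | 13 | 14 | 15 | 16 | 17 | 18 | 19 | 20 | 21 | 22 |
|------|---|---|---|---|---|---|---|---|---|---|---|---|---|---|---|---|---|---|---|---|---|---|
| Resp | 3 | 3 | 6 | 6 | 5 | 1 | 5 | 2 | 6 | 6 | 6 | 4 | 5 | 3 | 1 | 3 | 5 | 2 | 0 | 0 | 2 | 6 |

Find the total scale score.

84

Reverse-keyed items use 6 − raw:
  item 3: 6 − 6 = 0
  item 7: 6 − 5 = 1
  item 18: 6 − 2 = 4
  item 19: 6 − 0 = 6
  item 20: 6 − 0 = 6
After reverse-coding: 3, 3, 0, 6, 5, 1, 1, 2, 6, 6, 6, 4, 5, 3, 1, 3, 5, 4, 6, 6, 2, 6
Total = 3 + 3 + 0 + 6 + 5 + 1 + 1 + 2 + 6 + 6 + 6 + 4 + 5 + 3 + 1 + 3 + 5 + 4 + 6 + 6 + 2 + 6 = 84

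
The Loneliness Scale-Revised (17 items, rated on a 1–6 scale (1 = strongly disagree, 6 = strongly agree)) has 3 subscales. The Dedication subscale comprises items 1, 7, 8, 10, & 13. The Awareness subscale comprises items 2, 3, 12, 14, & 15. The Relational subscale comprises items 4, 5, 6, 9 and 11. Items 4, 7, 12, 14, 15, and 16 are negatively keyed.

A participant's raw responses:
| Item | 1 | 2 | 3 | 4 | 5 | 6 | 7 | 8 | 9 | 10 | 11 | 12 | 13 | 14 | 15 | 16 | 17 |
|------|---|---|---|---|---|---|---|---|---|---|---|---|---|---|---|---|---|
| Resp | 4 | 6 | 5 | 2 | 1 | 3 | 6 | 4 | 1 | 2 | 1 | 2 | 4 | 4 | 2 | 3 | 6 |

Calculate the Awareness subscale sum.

24

Awareness items: 2, 3, 12, 14, 15.
Of these, items 12, 14 and 15 are negatively keyed; reversed = (1+6) − raw = 7 − raw.
  item 2: 6
  item 3: 5
  item 12: 7 − 2 = 5
  item 14: 7 − 4 = 3
  item 15: 7 − 2 = 5
Sum = 6 + 5 + 5 + 3 + 5 = 24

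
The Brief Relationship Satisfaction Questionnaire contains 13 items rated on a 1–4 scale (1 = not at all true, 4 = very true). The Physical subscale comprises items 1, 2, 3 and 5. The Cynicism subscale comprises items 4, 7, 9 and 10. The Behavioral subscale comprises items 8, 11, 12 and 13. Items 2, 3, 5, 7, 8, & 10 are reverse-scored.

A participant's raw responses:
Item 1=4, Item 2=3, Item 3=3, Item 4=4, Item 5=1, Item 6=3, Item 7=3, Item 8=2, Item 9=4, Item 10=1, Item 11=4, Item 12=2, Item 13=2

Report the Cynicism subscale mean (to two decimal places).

3.50

Cynicism items: 4, 7, 9, 10.
Of these, items 7 & 10 are reverse-scored; reverse-coded value = 5 − response.
  item 4: 4
  item 7: 5 − 3 = 2
  item 9: 4
  item 10: 5 − 1 = 4
Sum = 4 + 2 + 4 + 4 = 14
Mean = 14 / 4 = 3.50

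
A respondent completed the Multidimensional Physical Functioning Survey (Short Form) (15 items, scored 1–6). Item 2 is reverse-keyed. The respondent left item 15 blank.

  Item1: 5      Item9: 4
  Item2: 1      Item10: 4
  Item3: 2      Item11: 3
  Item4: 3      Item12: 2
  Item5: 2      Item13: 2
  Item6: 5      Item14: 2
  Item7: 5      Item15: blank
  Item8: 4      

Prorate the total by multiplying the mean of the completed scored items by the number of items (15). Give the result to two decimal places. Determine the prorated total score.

Reverse-coded (reversed = (1+6) − raw = 7 − raw):
  item 2: 7 − 1 = 6
Completed scored items (14 of 15): 5, 6, 2, 3, 2, 5, 5, 4, 4, 4, 3, 2, 2, 2; sum = 49.
Person mean = 49 / 14 ≈ 3.5000
Prorated total = (49 / 14) × 15 = 52.50 (to 2 dp)

52.50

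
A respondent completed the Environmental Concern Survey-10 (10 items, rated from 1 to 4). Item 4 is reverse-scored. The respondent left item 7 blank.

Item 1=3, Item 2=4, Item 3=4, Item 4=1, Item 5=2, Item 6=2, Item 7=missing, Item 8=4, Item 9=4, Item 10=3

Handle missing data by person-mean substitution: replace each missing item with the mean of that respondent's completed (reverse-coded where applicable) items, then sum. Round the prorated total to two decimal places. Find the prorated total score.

33.33

Reverse-coded (on a 1–4 scale, reversed = 5 − raw):
  item 4: 5 − 1 = 4
Completed scored items (9 of 10): 3, 4, 4, 4, 2, 2, 4, 4, 3; sum = 30.
Person mean = 30 / 9 ≈ 3.3333
Prorated total = (30 / 9) × 10 = 33.33 (to 2 dp)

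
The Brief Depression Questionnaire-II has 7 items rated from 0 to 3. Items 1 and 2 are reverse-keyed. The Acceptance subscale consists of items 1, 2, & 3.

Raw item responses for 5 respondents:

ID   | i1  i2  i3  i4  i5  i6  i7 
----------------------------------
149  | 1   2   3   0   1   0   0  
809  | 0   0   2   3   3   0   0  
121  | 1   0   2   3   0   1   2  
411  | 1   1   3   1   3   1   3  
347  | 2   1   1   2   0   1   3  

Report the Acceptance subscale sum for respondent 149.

Respondent 149 raw: 1, 2, 3, 0, 1, 0, 0.
Acceptance items: 1, 2, 3.
Reverse-coded (reversed = (0+3) − raw = 3 − raw):
  item 1: 3 − 1 = 2
  item 2: 3 − 2 = 1
  item 3: 3
Sum = 2 + 1 + 3 = 6

6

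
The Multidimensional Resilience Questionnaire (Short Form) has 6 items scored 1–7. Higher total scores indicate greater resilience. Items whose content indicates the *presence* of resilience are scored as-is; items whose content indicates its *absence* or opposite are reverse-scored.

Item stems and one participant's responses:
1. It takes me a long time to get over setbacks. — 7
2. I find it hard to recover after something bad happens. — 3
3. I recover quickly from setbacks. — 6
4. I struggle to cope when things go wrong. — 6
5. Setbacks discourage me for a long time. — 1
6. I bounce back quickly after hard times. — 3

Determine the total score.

24

Items 1, 2, 4, 5 describe the absence/opposite of resilience → reverse-score.
reversed = (1+7) − raw = 8 − raw.
  item 1: 8 − 7 = 1
  item 2: 8 − 3 = 5
  item 3: 6
  item 4: 8 − 6 = 2
  item 5: 8 − 1 = 7
  item 6: 3
Total = 1 + 5 + 6 + 2 + 7 + 3 = 24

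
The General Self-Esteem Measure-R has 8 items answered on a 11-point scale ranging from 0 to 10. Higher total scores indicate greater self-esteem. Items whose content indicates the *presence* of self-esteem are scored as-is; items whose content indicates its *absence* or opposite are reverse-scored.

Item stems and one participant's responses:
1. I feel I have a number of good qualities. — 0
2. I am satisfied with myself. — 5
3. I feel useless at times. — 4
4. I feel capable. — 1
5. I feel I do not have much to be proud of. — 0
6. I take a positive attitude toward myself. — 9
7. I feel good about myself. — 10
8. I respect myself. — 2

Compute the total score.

Items 3, 5 describe the absence/opposite of self-esteem → reverse-score.
reverse-coded value = 10 − response.
  item 1: 0
  item 2: 5
  item 3: 10 − 4 = 6
  item 4: 1
  item 5: 10 − 0 = 10
  item 6: 9
  item 7: 10
  item 8: 2
Total = 0 + 5 + 6 + 1 + 10 + 9 + 10 + 2 = 43

43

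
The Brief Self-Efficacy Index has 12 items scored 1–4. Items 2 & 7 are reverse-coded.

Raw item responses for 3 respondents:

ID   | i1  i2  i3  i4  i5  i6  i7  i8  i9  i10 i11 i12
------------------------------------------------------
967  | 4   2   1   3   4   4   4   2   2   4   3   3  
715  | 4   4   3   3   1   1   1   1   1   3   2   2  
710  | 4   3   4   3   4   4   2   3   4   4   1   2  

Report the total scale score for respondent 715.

26

Respondent 715 raw: 4, 4, 3, 3, 1, 1, 1, 1, 1, 3, 2, 2.
Reverse-coded (reversed = (1+4) − raw = 5 − raw):
  item 1: 4
  item 2: 5 − 4 = 1
  item 3: 3
  item 4: 3
  item 5: 1
  item 6: 1
  item 7: 5 − 1 = 4
  item 8: 1
  item 9: 1
  item 10: 3
  item 11: 2
  item 12: 2
Sum = 4 + 1 + 3 + 3 + 1 + 1 + 4 + 1 + 1 + 3 + 2 + 2 = 26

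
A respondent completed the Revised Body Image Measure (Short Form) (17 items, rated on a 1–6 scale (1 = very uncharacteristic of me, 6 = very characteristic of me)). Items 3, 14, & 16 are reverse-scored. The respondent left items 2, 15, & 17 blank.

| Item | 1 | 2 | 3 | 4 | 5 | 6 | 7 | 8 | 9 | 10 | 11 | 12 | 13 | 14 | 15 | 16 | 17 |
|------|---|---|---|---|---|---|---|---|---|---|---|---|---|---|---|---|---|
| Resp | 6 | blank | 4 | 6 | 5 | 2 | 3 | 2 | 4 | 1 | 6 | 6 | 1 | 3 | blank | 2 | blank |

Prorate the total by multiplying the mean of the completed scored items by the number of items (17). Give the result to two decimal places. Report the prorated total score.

Reverse-coded (on a 1–6 scale, reversed = 7 − raw):
  item 3: 7 − 4 = 3
  item 14: 7 − 3 = 4
  item 16: 7 − 2 = 5
Completed scored items (14 of 17): 6, 3, 6, 5, 2, 3, 2, 4, 1, 6, 6, 1, 4, 5; sum = 54.
Person mean = 54 / 14 ≈ 3.8571
Prorated total = (54 / 14) × 17 = 65.57 (to 2 dp)

65.57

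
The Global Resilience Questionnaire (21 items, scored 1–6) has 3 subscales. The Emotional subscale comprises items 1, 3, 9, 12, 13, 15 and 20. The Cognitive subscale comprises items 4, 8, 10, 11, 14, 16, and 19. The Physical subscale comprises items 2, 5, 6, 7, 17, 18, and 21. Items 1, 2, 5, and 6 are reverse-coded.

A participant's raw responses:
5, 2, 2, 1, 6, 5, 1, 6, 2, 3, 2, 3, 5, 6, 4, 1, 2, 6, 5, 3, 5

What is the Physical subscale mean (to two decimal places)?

3.14

Physical items: 2, 5, 6, 7, 17, 18, 21.
Of these, items 2, 5, and 6 are reverse-coded; on a 1–6 scale, reversed = 7 − raw.
  item 2: 7 − 2 = 5
  item 5: 7 − 6 = 1
  item 6: 7 − 5 = 2
  item 7: 1
  item 17: 2
  item 18: 6
  item 21: 5
Sum = 5 + 1 + 2 + 1 + 2 + 6 + 5 = 22
Mean = 22 / 7 = 3.14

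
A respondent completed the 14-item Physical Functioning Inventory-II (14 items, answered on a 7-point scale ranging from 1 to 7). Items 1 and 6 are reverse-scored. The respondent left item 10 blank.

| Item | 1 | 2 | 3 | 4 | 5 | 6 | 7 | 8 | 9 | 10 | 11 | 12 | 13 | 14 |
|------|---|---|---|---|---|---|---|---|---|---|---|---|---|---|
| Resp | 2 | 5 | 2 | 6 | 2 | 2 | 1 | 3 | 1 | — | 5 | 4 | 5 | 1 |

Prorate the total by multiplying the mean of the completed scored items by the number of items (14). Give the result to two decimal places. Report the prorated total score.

50.62

Reverse-coded (reverse-coded value = 8 − response):
  item 1: 8 − 2 = 6
  item 6: 8 − 2 = 6
Completed scored items (13 of 14): 6, 5, 2, 6, 2, 6, 1, 3, 1, 5, 4, 5, 1; sum = 47.
Person mean = 47 / 13 ≈ 3.6154
Prorated total = (47 / 13) × 14 = 50.62 (to 2 dp)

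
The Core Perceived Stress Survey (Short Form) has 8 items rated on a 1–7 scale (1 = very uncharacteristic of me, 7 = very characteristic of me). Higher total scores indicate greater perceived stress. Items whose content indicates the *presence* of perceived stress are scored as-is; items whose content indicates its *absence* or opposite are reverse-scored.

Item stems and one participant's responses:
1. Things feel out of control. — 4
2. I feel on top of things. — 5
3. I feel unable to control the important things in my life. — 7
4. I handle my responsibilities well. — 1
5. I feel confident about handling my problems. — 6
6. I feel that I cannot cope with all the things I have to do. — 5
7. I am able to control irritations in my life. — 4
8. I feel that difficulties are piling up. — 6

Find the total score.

38

Items 2, 4, 5, 7 describe the absence/opposite of perceived stress → reverse-score.
reversed = (1+7) − raw = 8 − raw.
  item 1: 4
  item 2: 8 − 5 = 3
  item 3: 7
  item 4: 8 − 1 = 7
  item 5: 8 − 6 = 2
  item 6: 5
  item 7: 8 − 4 = 4
  item 8: 6
Total = 4 + 3 + 7 + 7 + 2 + 5 + 4 + 6 = 38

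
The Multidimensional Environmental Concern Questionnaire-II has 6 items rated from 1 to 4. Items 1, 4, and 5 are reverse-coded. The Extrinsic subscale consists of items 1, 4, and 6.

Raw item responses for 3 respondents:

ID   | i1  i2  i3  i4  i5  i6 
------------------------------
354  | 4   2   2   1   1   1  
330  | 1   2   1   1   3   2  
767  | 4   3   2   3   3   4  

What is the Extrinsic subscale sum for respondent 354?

Respondent 354 raw: 4, 2, 2, 1, 1, 1.
Extrinsic items: 1, 4, 6.
Reverse-coded (reversed = (1+4) − raw = 5 − raw):
  item 1: 5 − 4 = 1
  item 4: 5 − 1 = 4
  item 6: 1
Sum = 1 + 4 + 1 = 6

6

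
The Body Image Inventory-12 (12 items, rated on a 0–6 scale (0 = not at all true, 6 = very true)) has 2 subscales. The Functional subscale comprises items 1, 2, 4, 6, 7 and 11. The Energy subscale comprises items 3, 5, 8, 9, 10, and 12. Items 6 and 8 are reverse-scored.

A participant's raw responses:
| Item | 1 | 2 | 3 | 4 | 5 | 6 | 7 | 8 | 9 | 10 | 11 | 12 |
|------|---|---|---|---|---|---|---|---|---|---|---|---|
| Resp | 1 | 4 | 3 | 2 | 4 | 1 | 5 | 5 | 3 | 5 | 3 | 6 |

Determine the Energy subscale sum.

Energy items: 3, 5, 8, 9, 10, 12.
Of these, item 8 is reverse-scored; on a 0–6 scale, reversed = 6 − raw.
  item 3: 3
  item 5: 4
  item 8: 6 − 5 = 1
  item 9: 3
  item 10: 5
  item 12: 6
Sum = 3 + 4 + 1 + 3 + 5 + 6 = 22

22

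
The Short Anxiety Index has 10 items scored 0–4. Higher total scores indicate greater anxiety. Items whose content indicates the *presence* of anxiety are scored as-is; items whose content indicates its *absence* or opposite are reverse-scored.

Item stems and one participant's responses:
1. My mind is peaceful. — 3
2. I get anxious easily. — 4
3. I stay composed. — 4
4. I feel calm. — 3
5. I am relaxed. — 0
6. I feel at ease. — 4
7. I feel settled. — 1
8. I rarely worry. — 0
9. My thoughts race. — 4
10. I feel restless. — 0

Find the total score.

21

Items 1, 3, 4, 5, 6, 7, 8 describe the absence/opposite of anxiety → reverse-score.
reverse-coded value = 4 − response.
  item 1: 4 − 3 = 1
  item 2: 4
  item 3: 4 − 4 = 0
  item 4: 4 − 3 = 1
  item 5: 4 − 0 = 4
  item 6: 4 − 4 = 0
  item 7: 4 − 1 = 3
  item 8: 4 − 0 = 4
  item 9: 4
  item 10: 0
Total = 1 + 4 + 0 + 1 + 4 + 0 + 3 + 4 + 4 + 0 = 21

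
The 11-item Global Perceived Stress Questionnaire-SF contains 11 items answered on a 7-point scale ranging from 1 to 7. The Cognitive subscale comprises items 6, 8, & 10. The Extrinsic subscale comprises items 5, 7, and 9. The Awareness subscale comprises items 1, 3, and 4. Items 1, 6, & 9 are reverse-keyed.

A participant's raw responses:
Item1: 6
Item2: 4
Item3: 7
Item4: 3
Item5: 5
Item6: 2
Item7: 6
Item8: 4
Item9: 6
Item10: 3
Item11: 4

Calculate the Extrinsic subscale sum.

Extrinsic items: 5, 7, 9.
Of these, item 9 is reverse-keyed; reversed = (1+7) − raw = 8 − raw.
  item 5: 5
  item 7: 6
  item 9: 8 − 6 = 2
Sum = 5 + 6 + 2 = 13

13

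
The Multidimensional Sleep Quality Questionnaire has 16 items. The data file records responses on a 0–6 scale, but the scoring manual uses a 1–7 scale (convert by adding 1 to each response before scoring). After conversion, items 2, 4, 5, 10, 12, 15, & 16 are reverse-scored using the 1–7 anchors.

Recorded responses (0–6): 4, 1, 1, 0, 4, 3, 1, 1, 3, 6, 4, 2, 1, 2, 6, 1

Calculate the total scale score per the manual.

Convert to 1–7: 5, 2, 2, 1, 5, 4, 2, 2, 4, 7, 5, 3, 2, 3, 7, 2
Reverse-coded (reverse-coded value = 8 − response):
  item 2: 8 − 2 = 6
  item 4: 8 − 1 = 7
  item 5: 8 − 5 = 3
  item 10: 8 − 7 = 1
  item 12: 8 − 3 = 5
  item 15: 8 − 7 = 1
  item 16: 8 − 2 = 6
Scored: 5, 6, 2, 7, 3, 4, 2, 2, 4, 1, 5, 5, 2, 3, 1, 6
Total = 58

58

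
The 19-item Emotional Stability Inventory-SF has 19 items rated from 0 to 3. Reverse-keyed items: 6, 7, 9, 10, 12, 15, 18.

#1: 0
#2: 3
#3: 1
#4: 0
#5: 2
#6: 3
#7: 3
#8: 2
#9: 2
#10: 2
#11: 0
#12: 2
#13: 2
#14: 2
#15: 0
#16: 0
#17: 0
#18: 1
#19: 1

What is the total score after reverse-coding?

Reverse-keyed items use 3 − raw:
  item 6: 3 − 3 = 0
  item 7: 3 − 3 = 0
  item 9: 3 − 2 = 1
  item 10: 3 − 2 = 1
  item 12: 3 − 2 = 1
  item 15: 3 − 0 = 3
  item 18: 3 − 1 = 2
Scored items: 0, 3, 1, 0, 2, 0, 0, 2, 1, 1, 0, 1, 2, 2, 3, 0, 0, 2, 1
Total = 0 + 3 + 1 + 0 + 2 + 0 + 0 + 2 + 1 + 1 + 0 + 1 + 2 + 2 + 3 + 0 + 0 + 2 + 1 = 21

21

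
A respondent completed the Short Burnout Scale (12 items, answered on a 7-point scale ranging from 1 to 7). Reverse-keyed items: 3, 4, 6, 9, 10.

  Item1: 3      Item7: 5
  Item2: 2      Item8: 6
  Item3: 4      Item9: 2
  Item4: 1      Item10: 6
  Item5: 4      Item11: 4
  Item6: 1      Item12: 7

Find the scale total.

57

Reversing items 3, 4, 6, 9 and 10 with 8 − raw:
Total = 3 + 2 + (8−4) + (8−1) + 4 + (8−1) + 5 + 6 + (8−2) + (8−6) + 4 + 7
      = 3 + 2 + 4 + 7 + 4 + 7 + 5 + 6 + 6 + 2 + 4 + 7 = 57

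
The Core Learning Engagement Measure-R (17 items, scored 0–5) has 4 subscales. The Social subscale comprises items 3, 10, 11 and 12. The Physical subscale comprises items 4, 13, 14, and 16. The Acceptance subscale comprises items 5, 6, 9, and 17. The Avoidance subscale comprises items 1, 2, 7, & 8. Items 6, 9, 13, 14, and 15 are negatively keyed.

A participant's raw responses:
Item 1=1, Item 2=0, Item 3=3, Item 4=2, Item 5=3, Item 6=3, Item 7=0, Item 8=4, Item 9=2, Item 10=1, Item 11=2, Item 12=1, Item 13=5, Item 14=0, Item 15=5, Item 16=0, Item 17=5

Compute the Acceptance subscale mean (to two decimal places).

Acceptance items: 5, 6, 9, 17.
Of these, items 6 & 9 are negatively keyed; reversed = (0+5) − raw = 5 − raw.
  item 5: 3
  item 6: 5 − 3 = 2
  item 9: 5 − 2 = 3
  item 17: 5
Sum = 3 + 2 + 3 + 5 = 13
Mean = 13 / 4 = 3.25

3.25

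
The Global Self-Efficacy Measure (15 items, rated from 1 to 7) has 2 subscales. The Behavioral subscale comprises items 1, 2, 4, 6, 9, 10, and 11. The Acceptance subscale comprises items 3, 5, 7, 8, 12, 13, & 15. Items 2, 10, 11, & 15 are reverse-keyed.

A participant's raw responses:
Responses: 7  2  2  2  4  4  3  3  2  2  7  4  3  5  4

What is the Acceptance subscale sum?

23

Acceptance items: 3, 5, 7, 8, 12, 13, 15.
Of these, item 15 is reverse-keyed; reversed = (1+7) − raw = 8 − raw.
  item 3: 2
  item 5: 4
  item 7: 3
  item 8: 3
  item 12: 4
  item 13: 3
  item 15: 8 − 4 = 4
Sum = 2 + 4 + 3 + 3 + 4 + 3 + 4 = 23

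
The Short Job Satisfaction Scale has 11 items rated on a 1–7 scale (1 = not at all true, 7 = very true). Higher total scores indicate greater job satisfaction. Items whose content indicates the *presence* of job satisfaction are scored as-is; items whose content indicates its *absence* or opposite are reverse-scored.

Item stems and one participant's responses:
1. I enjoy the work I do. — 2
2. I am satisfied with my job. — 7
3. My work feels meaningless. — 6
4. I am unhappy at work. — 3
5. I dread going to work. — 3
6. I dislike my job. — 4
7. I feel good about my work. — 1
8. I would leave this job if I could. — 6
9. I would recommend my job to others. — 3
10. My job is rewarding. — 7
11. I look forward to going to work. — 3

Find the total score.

Items 3, 4, 5, 6, 8 describe the absence/opposite of job satisfaction → reverse-score.
reverse-coded value = 8 − response.
  item 1: 2
  item 2: 7
  item 3: 8 − 6 = 2
  item 4: 8 − 3 = 5
  item 5: 8 − 3 = 5
  item 6: 8 − 4 = 4
  item 7: 1
  item 8: 8 − 6 = 2
  item 9: 3
  item 10: 7
  item 11: 3
Total = 2 + 7 + 2 + 5 + 5 + 4 + 1 + 2 + 3 + 7 + 3 = 41

41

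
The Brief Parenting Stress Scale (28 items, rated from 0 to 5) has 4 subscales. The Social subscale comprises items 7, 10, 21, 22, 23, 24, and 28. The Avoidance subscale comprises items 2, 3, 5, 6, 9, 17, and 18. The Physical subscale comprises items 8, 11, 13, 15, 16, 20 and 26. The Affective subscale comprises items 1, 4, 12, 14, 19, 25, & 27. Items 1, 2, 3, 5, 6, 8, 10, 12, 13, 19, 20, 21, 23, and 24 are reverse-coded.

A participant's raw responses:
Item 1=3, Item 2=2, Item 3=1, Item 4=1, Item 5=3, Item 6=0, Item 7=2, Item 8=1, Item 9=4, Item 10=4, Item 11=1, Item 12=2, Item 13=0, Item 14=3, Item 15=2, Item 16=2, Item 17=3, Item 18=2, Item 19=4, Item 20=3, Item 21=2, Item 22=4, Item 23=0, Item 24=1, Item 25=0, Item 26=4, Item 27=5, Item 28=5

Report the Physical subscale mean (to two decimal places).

Physical items: 8, 11, 13, 15, 16, 20, 26.
Of these, items 8, 13, and 20 are reverse-coded; reversed = (0+5) − raw = 5 − raw.
  item 8: 5 − 1 = 4
  item 11: 1
  item 13: 5 − 0 = 5
  item 15: 2
  item 16: 2
  item 20: 5 − 3 = 2
  item 26: 4
Sum = 4 + 1 + 5 + 2 + 2 + 2 + 4 = 20
Mean = 20 / 7 = 2.86

2.86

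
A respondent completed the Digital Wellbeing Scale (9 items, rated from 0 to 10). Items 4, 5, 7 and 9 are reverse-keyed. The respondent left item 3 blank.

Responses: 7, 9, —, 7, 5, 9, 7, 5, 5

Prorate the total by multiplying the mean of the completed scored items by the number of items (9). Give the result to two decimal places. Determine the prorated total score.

51.75

Reverse-coded (reverse-coded value = 10 − response):
  item 4: 10 − 7 = 3
  item 5: 10 − 5 = 5
  item 7: 10 − 7 = 3
  item 9: 10 − 5 = 5
Completed scored items (8 of 9): 7, 9, 3, 5, 9, 3, 5, 5; sum = 46.
Person mean = 46 / 8 ≈ 5.7500
Prorated total = (46 / 8) × 9 = 51.75 (to 2 dp)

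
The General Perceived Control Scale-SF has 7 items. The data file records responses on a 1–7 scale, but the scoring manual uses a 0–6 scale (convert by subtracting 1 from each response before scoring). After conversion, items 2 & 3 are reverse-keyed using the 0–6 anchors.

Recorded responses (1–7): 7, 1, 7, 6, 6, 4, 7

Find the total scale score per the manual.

31

Convert to 0–6: 6, 0, 6, 5, 5, 3, 6
Reverse-coded (reversed = (0+6) − raw = 6 − raw):
  item 2: 6 − 0 = 6
  item 3: 6 − 6 = 0
Scored: 6, 6, 0, 5, 5, 3, 6
Total = 31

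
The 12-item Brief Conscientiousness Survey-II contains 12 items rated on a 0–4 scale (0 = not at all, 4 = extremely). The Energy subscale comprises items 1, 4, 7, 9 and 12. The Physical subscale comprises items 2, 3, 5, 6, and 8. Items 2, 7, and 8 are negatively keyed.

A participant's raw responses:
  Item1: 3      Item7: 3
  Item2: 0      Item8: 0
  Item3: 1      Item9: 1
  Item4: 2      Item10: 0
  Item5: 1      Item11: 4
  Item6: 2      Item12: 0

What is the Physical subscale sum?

Physical items: 2, 3, 5, 6, 8.
Of these, items 2 and 8 are negatively keyed; reversed = (0+4) − raw = 4 − raw.
  item 2: 4 − 0 = 4
  item 3: 1
  item 5: 1
  item 6: 2
  item 8: 4 − 0 = 4
Sum = 4 + 1 + 1 + 2 + 4 = 12

12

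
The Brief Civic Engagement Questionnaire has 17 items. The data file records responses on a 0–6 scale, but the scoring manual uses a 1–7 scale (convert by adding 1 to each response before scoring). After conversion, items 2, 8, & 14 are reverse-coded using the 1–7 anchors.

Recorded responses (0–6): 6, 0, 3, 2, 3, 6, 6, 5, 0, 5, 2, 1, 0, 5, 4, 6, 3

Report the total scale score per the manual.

Convert to 1–7: 7, 1, 4, 3, 4, 7, 7, 6, 1, 6, 3, 2, 1, 6, 5, 7, 4
Reverse-coded (reverse-coded value = 8 − response):
  item 2: 8 − 1 = 7
  item 8: 8 − 6 = 2
  item 14: 8 − 6 = 2
Scored: 7, 7, 4, 3, 4, 7, 7, 2, 1, 6, 3, 2, 1, 2, 5, 7, 4
Total = 72

72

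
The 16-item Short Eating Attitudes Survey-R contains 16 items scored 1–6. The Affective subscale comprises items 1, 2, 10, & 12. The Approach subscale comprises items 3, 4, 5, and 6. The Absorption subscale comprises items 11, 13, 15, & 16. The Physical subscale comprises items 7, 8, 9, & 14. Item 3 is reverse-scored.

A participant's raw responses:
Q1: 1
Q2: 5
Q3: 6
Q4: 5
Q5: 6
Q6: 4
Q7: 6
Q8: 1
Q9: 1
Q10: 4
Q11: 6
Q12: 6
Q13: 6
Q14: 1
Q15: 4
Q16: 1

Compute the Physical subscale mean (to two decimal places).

2.25

Physical items: 7, 8, 9, 14.
  item 7: 6
  item 8: 1
  item 9: 1
  item 14: 1
Sum = 6 + 1 + 1 + 1 = 9
Mean = 9 / 4 = 2.25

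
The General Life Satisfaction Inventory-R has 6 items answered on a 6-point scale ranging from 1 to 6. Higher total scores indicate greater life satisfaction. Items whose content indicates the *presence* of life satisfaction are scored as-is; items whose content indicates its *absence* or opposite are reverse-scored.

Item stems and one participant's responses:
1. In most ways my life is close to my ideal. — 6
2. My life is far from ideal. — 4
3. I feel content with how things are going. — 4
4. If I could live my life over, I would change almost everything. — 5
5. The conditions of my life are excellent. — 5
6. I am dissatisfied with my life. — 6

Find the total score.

21

Items 2, 4, 6 describe the absence/opposite of life satisfaction → reverse-score.
reversed = (1+6) − raw = 7 − raw.
  item 1: 6
  item 2: 7 − 4 = 3
  item 3: 4
  item 4: 7 − 5 = 2
  item 5: 5
  item 6: 7 − 6 = 1
Total = 6 + 3 + 4 + 2 + 5 + 1 = 21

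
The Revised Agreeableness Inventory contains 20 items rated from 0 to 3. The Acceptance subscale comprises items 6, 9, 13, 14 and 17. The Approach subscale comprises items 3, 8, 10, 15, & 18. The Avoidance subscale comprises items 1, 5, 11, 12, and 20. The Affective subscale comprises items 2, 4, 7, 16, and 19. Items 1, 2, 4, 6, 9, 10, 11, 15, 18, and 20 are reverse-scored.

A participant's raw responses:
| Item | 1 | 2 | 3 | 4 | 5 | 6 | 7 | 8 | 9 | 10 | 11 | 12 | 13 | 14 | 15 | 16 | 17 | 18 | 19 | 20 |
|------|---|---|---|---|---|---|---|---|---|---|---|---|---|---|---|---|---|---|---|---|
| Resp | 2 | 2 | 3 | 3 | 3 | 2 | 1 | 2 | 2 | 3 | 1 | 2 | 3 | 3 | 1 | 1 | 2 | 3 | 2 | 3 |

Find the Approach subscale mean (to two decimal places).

Approach items: 3, 8, 10, 15, 18.
Of these, items 10, 15, & 18 are reverse-scored; reversed = (0+3) − raw = 3 − raw.
  item 3: 3
  item 8: 2
  item 10: 3 − 3 = 0
  item 15: 3 − 1 = 2
  item 18: 3 − 3 = 0
Sum = 3 + 2 + 0 + 2 + 0 = 7
Mean = 7 / 5 = 1.40

1.40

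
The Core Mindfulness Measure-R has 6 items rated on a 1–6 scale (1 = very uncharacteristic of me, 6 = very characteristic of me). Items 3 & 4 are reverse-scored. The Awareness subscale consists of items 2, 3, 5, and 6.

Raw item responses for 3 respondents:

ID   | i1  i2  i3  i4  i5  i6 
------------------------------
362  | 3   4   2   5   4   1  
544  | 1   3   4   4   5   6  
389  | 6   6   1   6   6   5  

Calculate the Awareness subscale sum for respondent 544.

Respondent 544 raw: 1, 3, 4, 4, 5, 6.
Awareness items: 2, 3, 5, 6.
Reverse-coded (reversed = (1+6) − raw = 7 − raw):
  item 2: 3
  item 3: 7 − 4 = 3
  item 5: 5
  item 6: 6
Sum = 3 + 3 + 5 + 6 = 17

17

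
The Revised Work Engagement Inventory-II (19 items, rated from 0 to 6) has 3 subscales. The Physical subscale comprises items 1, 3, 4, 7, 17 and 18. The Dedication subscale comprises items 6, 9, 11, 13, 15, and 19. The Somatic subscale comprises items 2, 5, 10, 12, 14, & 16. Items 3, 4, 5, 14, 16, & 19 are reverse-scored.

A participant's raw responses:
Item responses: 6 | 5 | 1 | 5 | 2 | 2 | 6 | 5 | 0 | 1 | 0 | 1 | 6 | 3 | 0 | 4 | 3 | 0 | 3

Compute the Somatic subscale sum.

Somatic items: 2, 5, 10, 12, 14, 16.
Of these, items 5, 14, and 16 are reverse-scored; reversed = (0+6) − raw = 6 − raw.
  item 2: 5
  item 5: 6 − 2 = 4
  item 10: 1
  item 12: 1
  item 14: 6 − 3 = 3
  item 16: 6 − 4 = 2
Sum = 5 + 4 + 1 + 1 + 3 + 2 = 16

16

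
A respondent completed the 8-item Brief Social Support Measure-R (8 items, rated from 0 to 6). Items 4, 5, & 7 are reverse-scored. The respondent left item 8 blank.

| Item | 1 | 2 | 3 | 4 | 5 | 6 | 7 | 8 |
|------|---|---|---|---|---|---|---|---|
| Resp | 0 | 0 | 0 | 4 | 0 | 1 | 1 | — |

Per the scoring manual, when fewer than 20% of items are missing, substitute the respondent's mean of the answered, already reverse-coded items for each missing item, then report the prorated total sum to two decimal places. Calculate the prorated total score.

Reverse-coded (on a 0–6 scale, reversed = 6 − raw):
  item 4: 6 − 4 = 2
  item 5: 6 − 0 = 6
  item 7: 6 − 1 = 5
Completed scored items (7 of 8): 0, 0, 0, 2, 6, 1, 5; sum = 14.
Person mean = 14 / 7 ≈ 2.0000
Prorated total = (14 / 7) × 8 = 16.00 (to 2 dp)

16.00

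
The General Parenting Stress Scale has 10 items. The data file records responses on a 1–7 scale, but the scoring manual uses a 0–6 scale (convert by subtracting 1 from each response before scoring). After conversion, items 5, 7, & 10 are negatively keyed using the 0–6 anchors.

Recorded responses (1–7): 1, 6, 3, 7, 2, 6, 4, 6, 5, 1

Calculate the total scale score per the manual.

41

Convert to 0–6: 0, 5, 2, 6, 1, 5, 3, 5, 4, 0
Reverse-coded (reversed = (0+6) − raw = 6 − raw):
  item 5: 6 − 1 = 5
  item 7: 6 − 3 = 3
  item 10: 6 − 0 = 6
Scored: 0, 5, 2, 6, 5, 5, 3, 5, 4, 6
Total = 41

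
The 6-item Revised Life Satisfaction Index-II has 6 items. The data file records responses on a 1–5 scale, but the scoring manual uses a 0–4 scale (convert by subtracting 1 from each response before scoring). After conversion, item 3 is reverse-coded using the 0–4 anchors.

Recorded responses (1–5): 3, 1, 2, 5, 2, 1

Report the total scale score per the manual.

10

Convert to 0–4: 2, 0, 1, 4, 1, 0
Reverse-coded (on a 0–4 scale, reversed = 4 − raw):
  item 3: 4 − 1 = 3
Scored: 2, 0, 3, 4, 1, 0
Total = 10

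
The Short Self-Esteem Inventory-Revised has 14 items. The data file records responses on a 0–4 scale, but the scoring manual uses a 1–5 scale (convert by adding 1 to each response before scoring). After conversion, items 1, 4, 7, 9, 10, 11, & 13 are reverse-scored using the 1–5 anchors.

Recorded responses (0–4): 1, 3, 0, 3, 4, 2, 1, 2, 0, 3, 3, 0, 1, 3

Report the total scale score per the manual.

Convert to 1–5: 2, 4, 1, 4, 5, 3, 2, 3, 1, 4, 4, 1, 2, 4
Reverse-coded (on a 1–5 scale, reversed = 6 − raw):
  item 1: 6 − 2 = 4
  item 4: 6 − 4 = 2
  item 7: 6 − 2 = 4
  item 9: 6 − 1 = 5
  item 10: 6 − 4 = 2
  item 11: 6 − 4 = 2
  item 13: 6 − 2 = 4
Scored: 4, 4, 1, 2, 5, 3, 4, 3, 5, 2, 2, 1, 4, 4
Total = 44

44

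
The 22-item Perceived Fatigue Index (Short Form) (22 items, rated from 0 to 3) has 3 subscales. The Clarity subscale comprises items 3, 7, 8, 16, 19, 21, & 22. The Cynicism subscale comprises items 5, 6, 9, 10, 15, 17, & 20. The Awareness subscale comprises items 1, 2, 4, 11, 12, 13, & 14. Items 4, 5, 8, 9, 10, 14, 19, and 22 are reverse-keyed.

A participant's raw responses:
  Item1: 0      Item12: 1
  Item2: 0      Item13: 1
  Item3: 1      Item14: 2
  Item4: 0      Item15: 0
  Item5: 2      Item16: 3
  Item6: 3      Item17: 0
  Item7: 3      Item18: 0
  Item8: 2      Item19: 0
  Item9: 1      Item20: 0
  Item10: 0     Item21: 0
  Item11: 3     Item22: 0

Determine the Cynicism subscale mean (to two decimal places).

1.29

Cynicism items: 5, 6, 9, 10, 15, 17, 20.
Of these, items 5, 9 and 10 are reverse-keyed; reverse-coded value = 3 − response.
  item 5: 3 − 2 = 1
  item 6: 3
  item 9: 3 − 1 = 2
  item 10: 3 − 0 = 3
  item 15: 0
  item 17: 0
  item 20: 0
Sum = 1 + 3 + 2 + 3 + 0 + 0 + 0 = 9
Mean = 9 / 7 = 1.29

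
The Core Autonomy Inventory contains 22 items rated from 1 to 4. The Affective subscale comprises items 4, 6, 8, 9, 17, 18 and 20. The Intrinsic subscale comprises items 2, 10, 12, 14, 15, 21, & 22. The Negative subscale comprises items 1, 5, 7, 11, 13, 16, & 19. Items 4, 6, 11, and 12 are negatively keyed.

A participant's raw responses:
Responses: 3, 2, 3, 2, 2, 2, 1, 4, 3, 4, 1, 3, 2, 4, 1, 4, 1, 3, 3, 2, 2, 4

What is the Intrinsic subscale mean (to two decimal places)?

Intrinsic items: 2, 10, 12, 14, 15, 21, 22.
Of these, item 12 is negatively keyed; reversed = (1+4) − raw = 5 − raw.
  item 2: 2
  item 10: 4
  item 12: 5 − 3 = 2
  item 14: 4
  item 15: 1
  item 21: 2
  item 22: 4
Sum = 2 + 4 + 2 + 4 + 1 + 2 + 4 = 19
Mean = 19 / 7 = 2.71

2.71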